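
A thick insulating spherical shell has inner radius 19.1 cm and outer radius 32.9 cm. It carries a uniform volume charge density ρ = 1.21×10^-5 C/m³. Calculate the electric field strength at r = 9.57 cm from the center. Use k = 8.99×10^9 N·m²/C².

Take a concentric spherical Gaussian surface of radius r = 9.57 cm (r < 19.1 cm, inside the empty cavity).
No charge is enclosed, so by Gauss's law E·4πr² = 0 ⇒ E = 0.

E = 0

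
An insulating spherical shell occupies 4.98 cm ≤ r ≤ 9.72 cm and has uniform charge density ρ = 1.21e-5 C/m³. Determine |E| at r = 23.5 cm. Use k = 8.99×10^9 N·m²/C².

6.56×10^3 N/C

By spherical symmetry E is radial; choose a Gaussian sphere of radius r = 23.5 cm (r > 9.72 cm, enclosing the whole shell).
Q_enc = ρ·(4π/3)(b³ − a³) = (1.21×10^-5)·(4π/3)·((0.0972)³ − (0.0498)³) = 4.029×10^-8 C.
Since E is radial and uniform over the Gaussian sphere, Φ = E·4πr² = Q_enc/ε₀.
E = k|Q_enc|/r² = (8.99×10^9)(4.029×10^-8)/(0.235)² = 6.56e3 N/C.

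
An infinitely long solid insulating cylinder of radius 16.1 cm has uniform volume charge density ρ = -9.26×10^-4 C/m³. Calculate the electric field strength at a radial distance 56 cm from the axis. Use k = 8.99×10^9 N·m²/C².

By cylindrical symmetry E is radial; use a coaxial Gaussian cylinder of radius 56 cm and length L (r > 16.1 cm, full cross-section enclosed).
λ_enc = ρ·πR² = (-9.26×10^-4)π(0.161)² = -7.541e-5 C/m.
Since E is radial and uniform over the curved surface, Φ = E·2πrL = Q_enc/ε₀ = λ_enc L/ε₀.
E = 2k|λ_enc|/r = 2(8.99×10^9)(7.541×10^-5)/(0.56) = 2.42×10^6 N/C.

|E| = 2.42×10^6 N/C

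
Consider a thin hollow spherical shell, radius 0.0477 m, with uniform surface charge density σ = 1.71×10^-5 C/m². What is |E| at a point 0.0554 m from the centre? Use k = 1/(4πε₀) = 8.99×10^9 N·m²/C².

Use a concentric Gaussian sphere at r = 0.0554 m (r > 0.0477 m).
The entire shell is enclosed: Q_enc = σ·4πR² = (1.71e-5)·4π·(0.0477)² = 4.889×10^-7 C.
Applying ∮E·dA = Q_enc/ε₀ with Φ = E(4πr²):
E = k|Q_enc|/r² = (8.99×10^9)(4.889×10^-7)/(0.0554)² = 1.43e6 N/C.

E = 1.43×10^6 N/C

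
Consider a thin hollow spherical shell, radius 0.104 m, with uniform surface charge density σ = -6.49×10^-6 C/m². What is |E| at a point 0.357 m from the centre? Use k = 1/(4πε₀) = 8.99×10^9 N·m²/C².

|E| ≈ 6.22×10^4 N/C

Take a concentric spherical Gaussian surface of radius r = 0.357 m (r > 0.104 m).
The entire shell is enclosed: Q_enc = σ·4πR² = (-6.49e-6)·4π·(0.104)² = -8.821×10^-7 C.
Since E is radial and uniform over the Gaussian sphere, Φ = E·4πr² = Q_enc/ε₀.
E = k|Q_enc|/r² = (8.99×10^9)(8.821×10^-7)/(0.357)² = 6.22×10^4 N/C.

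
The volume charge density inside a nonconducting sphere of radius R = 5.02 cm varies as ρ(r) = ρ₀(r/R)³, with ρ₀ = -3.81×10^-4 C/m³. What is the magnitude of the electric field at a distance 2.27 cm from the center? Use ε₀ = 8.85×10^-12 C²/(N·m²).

Take a concentric spherical Gaussian surface of radius r = 2.27 cm (r < R).
Integrate the density: Q_enc = 4π ∫₀^r ρ₀(r'/R)^3 r'² dr' = 4πρ₀ r^6/(6·R³) = -8.63×10^-10 C.
Since E is radial and uniform over the Gaussian sphere, Φ = E·4πr² = Q_enc/ε₀.
E = |Q_enc|/(4πε₀r²) = (8.63×10^-10)/(4π·8.85×10^-12·(0.0227)²) = 1.51e4 N/C.

E ≈ 1.51e4 V/m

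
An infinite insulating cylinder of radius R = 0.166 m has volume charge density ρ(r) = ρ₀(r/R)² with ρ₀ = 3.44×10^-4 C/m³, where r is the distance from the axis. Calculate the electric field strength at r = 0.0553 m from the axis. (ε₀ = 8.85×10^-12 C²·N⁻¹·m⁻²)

|E| = 5.96×10^4 N/C

Coaxial Gaussian cylinder, radius r = 0.0553 m, length L (r < R).
Integrating ρ over the cross-section to radius r: λ_enc = (2πρ₀/R²) ∫₀^r r'^3 dr' = 2πρ₀ r^4/(4·R²) = 1.834e-7 C/m.
Since E is radial and uniform over the curved surface, Φ = E·2πrL = Q_enc/ε₀ = λ_enc L/ε₀.
E = |λ_enc|/(2πε₀r) = (1.834×10^-7)/(2π·8.85×10^-12·0.0553) = 5.96e4 N/C.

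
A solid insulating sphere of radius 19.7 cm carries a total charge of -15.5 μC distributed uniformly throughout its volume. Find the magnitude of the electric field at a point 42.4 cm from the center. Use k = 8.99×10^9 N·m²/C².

Use a concentric Gaussian sphere at r = 42.4 cm (r > R, so the entire charge is enclosed).
Q_enc = -15.5 μC = -1.55×10^-5 C.
Since E is radial and uniform over the Gaussian sphere, Φ = E·4πr² = Q_enc/ε₀.
E = k|Q_enc|/r² = (8.99×10^9)(1.55×10^-5)/(0.424)² = 7.75×10^5 N/C.

E ≈ 7.75×10^5 N/C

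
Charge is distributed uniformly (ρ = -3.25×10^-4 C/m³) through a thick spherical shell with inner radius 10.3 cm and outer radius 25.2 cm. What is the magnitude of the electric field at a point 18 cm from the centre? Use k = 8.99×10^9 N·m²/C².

1.79×10^6 N/C

Take a concentric spherical Gaussian surface of radius r = 18 cm (within the shell material, 10.3 cm < r < 25.2 cm).
Enclosed charge is the volume from a to r: Q_enc = (4π/3)ρ(r³ − a³) = -6.452×10^-6 C.
Since E is radial and uniform over the Gaussian sphere, Φ = E·4πr² = Q_enc/ε₀.
E = k|Q_enc|/r² = (8.99×10^9)(6.452×10^-6)/(0.18)² = 1.79×10^6 N/C.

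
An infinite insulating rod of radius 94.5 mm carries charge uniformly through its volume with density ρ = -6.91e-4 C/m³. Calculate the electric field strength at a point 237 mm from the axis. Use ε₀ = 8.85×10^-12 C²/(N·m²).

Coaxial Gaussian cylinder, radius r = 237 mm, length L (r > 94.5 mm, full cross-section enclosed).
λ_enc = ρ·πR² = (-6.91e-4)π(0.0945)² = -1.939×10^-5 C/m.
Applying ∮E·dA = Q_enc/ε₀ with the end caps contributing no flux:
E = |λ_enc|/(2πε₀r) = (1.939×10^-5)/(2π·8.85×10^-12·0.237) = 1.47×10^6 N/C.

E = 1.47e6 V/m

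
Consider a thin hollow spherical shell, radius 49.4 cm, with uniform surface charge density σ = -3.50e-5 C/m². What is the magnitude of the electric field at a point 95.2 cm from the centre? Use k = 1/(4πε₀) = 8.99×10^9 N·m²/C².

Take a concentric spherical Gaussian surface of radius r = 95.2 cm (r > 49.4 cm).
The entire shell is enclosed: Q_enc = σ·4πR² = (-3.50×10^-5)·4π·(0.494)² = -1.073×10^-4 C.
By Gauss's law, ∮E·dA = E·4πr² = Q_enc/ε₀.
E = k|Q_enc|/r² = (8.99×10^9)(1.073×10^-4)/(0.952)² = 1.06×10^6 N/C.

E ≈ 1.06e6 N/C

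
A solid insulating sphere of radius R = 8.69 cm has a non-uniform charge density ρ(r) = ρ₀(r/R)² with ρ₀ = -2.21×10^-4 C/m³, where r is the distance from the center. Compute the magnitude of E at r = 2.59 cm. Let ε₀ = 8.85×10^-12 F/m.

E ≈ 1.15×10^4 V/m

By spherical symmetry E is radial; choose a Gaussian sphere of radius r = 2.59 cm (r < R).
Integrate the density: Q_enc = 4π ∫₀^r ρ₀(r'/R)^2 r'² dr' = 4πρ₀ r^5/(5·R²) = -8.572×10^-10 C.
Gauss's law: E·4πr² = Q_enc/ε₀.
E = |Q_enc|/(4πε₀r²) = (8.572×10^-10)/(4π·8.85×10^-12·(0.0259)²) = 1.15×10^4 N/C.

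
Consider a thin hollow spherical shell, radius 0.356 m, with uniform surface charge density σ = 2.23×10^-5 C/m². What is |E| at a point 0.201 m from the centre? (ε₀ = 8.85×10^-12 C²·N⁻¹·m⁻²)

|E| = 0 V/m

Take a concentric spherical Gaussian surface of radius r = 0.201 m (inside the shell, r < 0.356 m).
All the charge is outside the Gaussian surface: Q_enc = 0, hence E = 0 everywhere inside the shell.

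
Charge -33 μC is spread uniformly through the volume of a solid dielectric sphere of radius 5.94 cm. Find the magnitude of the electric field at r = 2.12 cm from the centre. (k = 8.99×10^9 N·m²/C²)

|E| ≈ 3.00×10^7 N/C

Take a concentric spherical Gaussian surface of radius r = 2.12 cm (r < R).
For a uniform sphere the enclosed fraction is (r/R)³, so Q_enc = (-33 μC)(0.0212/0.0594)³ = -1.50e-6 C.
Gauss's law: E·4πr² = Q_enc/ε₀.
E = k|Q_enc|/r² = (8.99×10^9)(1.50e-6)/(0.0212)² = 3.00e7 N/C.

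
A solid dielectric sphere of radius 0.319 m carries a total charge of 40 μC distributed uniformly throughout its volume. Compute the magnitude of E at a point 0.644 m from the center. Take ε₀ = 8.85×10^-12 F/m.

|E| = 8.67×10^5 V/m

Symmetry ⇒ E = E(r) r̂. Gaussian sphere of radius r = 0.644 m (r > R, so the entire charge is enclosed).
Q_enc = 40 μC = 4.00×10^-5 C.
By Gauss's law, ∮E·dA = E·4πr² = Q_enc/ε₀.
E = |Q_enc|/(4πε₀r²) = (4.00e-5)/(4π·8.85×10^-12·(0.644)²) = 8.67×10^5 N/C.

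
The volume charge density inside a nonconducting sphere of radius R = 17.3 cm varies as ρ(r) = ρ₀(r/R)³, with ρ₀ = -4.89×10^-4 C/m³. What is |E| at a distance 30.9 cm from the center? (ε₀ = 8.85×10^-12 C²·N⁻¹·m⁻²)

|E| = 4.99×10^5 N/C

Take a concentric spherical Gaussian surface of radius r = 30.9 cm (r > R, all charge enclosed).
Q_enc = 4π ∫₀^R ρ₀(r'/R)^3 r'² dr' = 4πρ₀R³/6 = -5.303×10^-6 C.
Since E is radial and uniform over the Gaussian sphere, Φ = E·4πr² = Q_enc/ε₀.
E = |Q_enc|/(4πε₀r²) = (5.303e-6)/(4π·8.85×10^-12·(0.309)²) = 4.99×10^5 N/C.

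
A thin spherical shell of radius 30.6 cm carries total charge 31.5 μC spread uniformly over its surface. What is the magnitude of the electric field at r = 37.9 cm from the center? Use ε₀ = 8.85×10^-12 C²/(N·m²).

Use a concentric Gaussian sphere at r = 37.9 cm (r > 30.6 cm).
The entire shell is enclosed: Q_enc = 3.15×10^-5 C.
By Gauss's law, ∮E·dA = E·4πr² = Q_enc/ε₀.
E = |Q_enc|/(4πε₀r²) = (3.15×10^-5)/(4π·8.85×10^-12·(0.379)²) = 1.97e6 N/C.

|E| = 1.97×10^6 V/m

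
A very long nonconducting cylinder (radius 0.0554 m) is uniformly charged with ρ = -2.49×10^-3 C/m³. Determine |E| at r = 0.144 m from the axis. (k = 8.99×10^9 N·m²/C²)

E = 3.00e6 V/m

By cylindrical symmetry E is radial; use a coaxial Gaussian cylinder of radius 0.144 m and length L (r > 0.0554 m, full cross-section enclosed).
λ_enc = ρ·πR² = (-2.49×10^-3)π(0.0554)² = -2.401×10^-5 C/m.
Gauss's law: E·2πrL = λ_enc L/ε₀.
E = 2k|λ_enc|/r = 2(8.99×10^9)(2.401e-5)/(0.144) = 3.00e6 N/C.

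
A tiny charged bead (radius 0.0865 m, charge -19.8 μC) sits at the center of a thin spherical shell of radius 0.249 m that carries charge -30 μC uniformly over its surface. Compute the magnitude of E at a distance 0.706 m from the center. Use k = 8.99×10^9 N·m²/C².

Use a concentric Gaussian sphere at r = 0.706 m (r > 0.249 m, enclosing both).
Q_enc = (-19.8 μC) + (-30 μC) = -4.98×10^-5 C.
Since E is radial and uniform over the Gaussian sphere, Φ = E·4πr² = Q_enc/ε₀.
E = k|Q_enc|/r² = (8.99×10^9)(4.98e-5)/(0.706)² = 8.98×10^5 N/C.

E = 8.98×10^5 N/C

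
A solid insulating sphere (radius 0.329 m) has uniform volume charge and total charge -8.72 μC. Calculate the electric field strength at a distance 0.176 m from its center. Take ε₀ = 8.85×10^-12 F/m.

|E| ≈ 3.88e5 N/C

Take a concentric spherical Gaussian surface of radius r = 0.176 m (r < R).
Only the charge within r is enclosed: Q_enc = Q·(r/R)³ = (-8.72 μC)·(0.176 m/0.329 m)³ = -1.335×10^-6 C.
Applying ∮E·dA = Q_enc/ε₀ with Φ = E(4πr²):
E = |Q_enc|/(4πε₀r²) = (1.335×10^-6)/(4π·8.85×10^-12·(0.176)²) = 3.88×10^5 N/C.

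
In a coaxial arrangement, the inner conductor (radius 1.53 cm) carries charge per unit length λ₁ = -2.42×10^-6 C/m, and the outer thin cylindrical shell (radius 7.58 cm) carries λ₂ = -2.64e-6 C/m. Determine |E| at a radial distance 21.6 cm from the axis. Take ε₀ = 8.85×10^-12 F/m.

By cylindrical symmetry E is radial; use a coaxial Gaussian cylinder of radius 21.6 cm and length L (r > 7.58 cm, enclosing both).
λ_enc = λ₁ + λ₂ = (-2.42×10^-6) + (-2.64×10^-6) = -5.06×10^-6 C/m.
Gauss's law: E·2πrL = λ_enc L/ε₀.
E = |λ_enc|/(2πε₀r) = (5.06×10^-6)/(2π·8.85×10^-12·0.216) = 4.21e5 N/C.

|E| ≈ 4.21×10^5 N/C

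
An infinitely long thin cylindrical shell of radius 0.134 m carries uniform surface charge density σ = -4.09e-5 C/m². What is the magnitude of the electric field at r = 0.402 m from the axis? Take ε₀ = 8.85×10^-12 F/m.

Take a coaxial cylindrical Gaussian surface of radius r = 0.402 m and length L (r > 0.134 m).
The whole shell is enclosed: λ_enc = σ·2πR = (-4.09×10^-5)·2π·(0.134) = -3.444e-5 C/m.
By Gauss's law (flux through the curved wall only), E·2πrL = λ_enc L/ε₀.
E = |λ_enc|/(2πε₀r) = (3.444×10^-5)/(2π·8.85×10^-12·0.402) = 1.54×10^6 N/C.

|E| = 1.54e6 N/C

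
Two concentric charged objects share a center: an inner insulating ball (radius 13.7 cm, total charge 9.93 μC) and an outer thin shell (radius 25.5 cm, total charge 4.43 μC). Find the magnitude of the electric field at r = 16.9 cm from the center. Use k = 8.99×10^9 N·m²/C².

Symmetry ⇒ E = E(r) r̂. Gaussian sphere of radius r = 16.9 cm (between the bodies, 13.7 cm < r < 25.5 cm).
The shell at 25.5 cm lies outside the Gaussian surface, so Q_enc = 9.93 μC = 9.93e-6 C.
By Gauss's law, ∮E·dA = E·4πr² = Q_enc/ε₀.
E = k|Q_enc|/r² = (8.99×10^9)(9.93e-6)/(0.169)² = 3.13e6 N/C.

E = 3.13×10^6 V/m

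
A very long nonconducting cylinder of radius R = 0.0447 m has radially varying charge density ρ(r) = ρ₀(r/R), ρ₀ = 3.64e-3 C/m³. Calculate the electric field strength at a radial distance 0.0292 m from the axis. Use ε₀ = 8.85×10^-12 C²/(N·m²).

2.62×10^6 N/C

Take a coaxial cylindrical Gaussian surface of radius r = 0.0292 m and length L (r < R).
λ_enc = ∫₀^r ρ(r')·2πr' dr' = (2πρ₀/R)·r^3/3 = 4.246×10^-6 C/m.
Since E is radial and uniform over the curved surface, Φ = E·2πrL = Q_enc/ε₀ = λ_enc L/ε₀.
E = |λ_enc|/(2πε₀r) = (4.246×10^-6)/(2π·8.85×10^-12·0.0292) = 2.62×10^6 N/C.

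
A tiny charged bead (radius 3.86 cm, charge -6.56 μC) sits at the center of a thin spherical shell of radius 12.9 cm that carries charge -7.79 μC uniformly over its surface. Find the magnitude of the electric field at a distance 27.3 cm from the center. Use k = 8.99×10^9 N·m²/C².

E ≈ 1.73×10^6 N/C

Use a concentric Gaussian sphere at r = 27.3 cm (r > 12.9 cm, enclosing both).
Q_enc = (-6.56 μC) + (-7.79 μC) = -1.435e-5 C.
Since E is radial and uniform over the Gaussian sphere, Φ = E·4πr² = Q_enc/ε₀.
E = k|Q_enc|/r² = (8.99×10^9)(1.435×10^-5)/(0.273)² = 1.73×10^6 N/C.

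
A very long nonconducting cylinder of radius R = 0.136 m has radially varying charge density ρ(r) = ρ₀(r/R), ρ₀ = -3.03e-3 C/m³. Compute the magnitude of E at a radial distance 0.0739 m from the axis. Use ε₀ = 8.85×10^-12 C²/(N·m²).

E ≈ 4.58e6 V/m

By cylindrical symmetry E is radial; use a coaxial Gaussian cylinder of radius 0.0739 m and length L (r < R).
λ_enc = ∫₀^r ρ(r')·2πr' dr' = (2πρ₀/R)·r^3/3 = -1.883×10^-5 C/m.
Gauss's law: E·2πrL = λ_enc L/ε₀.
E = |λ_enc|/(2πε₀r) = (1.883e-5)/(2π·8.85×10^-12·0.0739) = 4.58e6 N/C.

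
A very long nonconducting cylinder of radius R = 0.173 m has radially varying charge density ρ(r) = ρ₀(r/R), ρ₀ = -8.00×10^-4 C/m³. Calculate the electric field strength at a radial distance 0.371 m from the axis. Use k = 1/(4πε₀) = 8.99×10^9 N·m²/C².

|E| = 2.43×10^6 N/C

Take a coaxial cylindrical Gaussian surface of radius r = 0.371 m and length L (r > R, full charge per length enclosed).
λ_enc = 2π ∫₀^R ρ₀(r'/R)^1 r' dr' = 2πρ₀R²/3 = -5.015×10^-5 C/m.
Since E is radial and uniform over the curved surface, Φ = E·2πrL = Q_enc/ε₀ = λ_enc L/ε₀.
E = 2k|λ_enc|/r = 2(8.99×10^9)(5.015e-5)/(0.371) = 2.43e6 N/C.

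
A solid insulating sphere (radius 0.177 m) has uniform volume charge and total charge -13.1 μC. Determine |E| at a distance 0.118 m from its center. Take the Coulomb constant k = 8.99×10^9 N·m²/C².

Use a concentric Gaussian sphere at r = 0.118 m (r < R).
Only the charge within r is enclosed: Q_enc = Q·(r/R)³ = (-13.1 μC)·(0.118 m/0.177 m)³ = -3.881×10^-6 C.
Since E is radial and uniform over the Gaussian sphere, Φ = E·4πr² = Q_enc/ε₀.
E = k|Q_enc|/r² = (8.99×10^9)(3.881×10^-6)/(0.118)² = 2.51×10^6 N/C.

E = 2.51×10^6 N/C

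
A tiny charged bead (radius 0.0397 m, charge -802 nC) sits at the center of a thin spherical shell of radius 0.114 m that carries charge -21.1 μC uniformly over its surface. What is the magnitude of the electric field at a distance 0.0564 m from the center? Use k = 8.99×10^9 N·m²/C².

2.27e6 N/C

Take a concentric spherical Gaussian surface of radius r = 0.0564 m (between the bodies, 0.0397 m < r < 0.114 m).
The shell at 0.114 m lies outside the Gaussian surface, so Q_enc = -802 nC = -8.02e-7 C.
By Gauss's law, ∮E·dA = E·4πr² = Q_enc/ε₀.
E = k|Q_enc|/r² = (8.99×10^9)(8.02×10^-7)/(0.0564)² = 2.27e6 N/C.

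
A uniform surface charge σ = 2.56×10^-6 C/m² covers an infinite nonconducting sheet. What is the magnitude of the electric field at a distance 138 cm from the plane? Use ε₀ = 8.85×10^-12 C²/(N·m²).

|E| = 1.45×10^5 V/m

Choose a cylindrical pillbox piercing the sheet, end faces (area A) parallel to it.
Flux Φ = 2EA and Q_enc = σA, so 2EA = σA/ε₀ ⇒ E = |σ|/(2ε₀), independent of distance.
E = |σ|/(2ε₀) = (2.56e-6)/(2·8.85×10^-12) = 1.45e5 N/C.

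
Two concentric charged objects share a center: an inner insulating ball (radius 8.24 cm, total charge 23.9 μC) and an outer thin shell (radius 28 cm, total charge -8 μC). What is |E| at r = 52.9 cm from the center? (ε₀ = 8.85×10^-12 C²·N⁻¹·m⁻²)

Symmetry ⇒ E = E(r) r̂. Gaussian sphere of radius r = 52.9 cm (r > 28 cm, enclosing both).
Q_enc = (23.9 μC) + (-8 μC) = 1.59×10^-5 C.
Since E is radial and uniform over the Gaussian sphere, Φ = E·4πr² = Q_enc/ε₀.
E = |Q_enc|/(4πε₀r²) = (1.59×10^-5)/(4π·8.85×10^-12·(0.529)²) = 5.11e5 N/C.

E = 5.11×10^5 N/C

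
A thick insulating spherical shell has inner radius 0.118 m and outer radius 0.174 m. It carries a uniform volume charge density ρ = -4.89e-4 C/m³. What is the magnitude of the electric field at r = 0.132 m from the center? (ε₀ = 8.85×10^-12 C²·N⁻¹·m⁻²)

E = 6.94e5 N/C

Take a concentric spherical Gaussian surface of radius r = 0.132 m (within the shell material, 0.118 m < r < 0.174 m).
Enclosed charge is the volume from a to r: Q_enc = (4π/3)ρ(r³ − a³) = -1.346×10^-6 C.
Since E is radial and uniform over the Gaussian sphere, Φ = E·4πr² = Q_enc/ε₀.
E = |Q_enc|/(4πε₀r²) = (1.346e-6)/(4π·8.85×10^-12·(0.132)²) = 6.94×10^5 N/C.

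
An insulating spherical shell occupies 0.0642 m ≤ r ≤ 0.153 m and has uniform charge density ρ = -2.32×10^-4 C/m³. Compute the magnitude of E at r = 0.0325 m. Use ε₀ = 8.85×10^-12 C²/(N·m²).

E = 0 (no enclosed charge)

Take a concentric spherical Gaussian surface of radius r = 0.0325 m (r < 0.0642 m, inside the empty cavity).
Q_enc = 0 (all charge lies at larger r); Gauss's law gives E = 0.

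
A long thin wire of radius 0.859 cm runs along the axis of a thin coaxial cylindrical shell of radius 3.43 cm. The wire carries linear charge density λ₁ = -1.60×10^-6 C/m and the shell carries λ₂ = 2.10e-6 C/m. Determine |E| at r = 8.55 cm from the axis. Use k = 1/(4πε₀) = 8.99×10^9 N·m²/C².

|E| ≈ 1.05e5 N/C

Choose a coaxial cylinder of radius r = 8.55 cm (arbitrary length L) as the Gaussian surface (r > 3.43 cm, enclosing both).
λ_enc = λ₁ + λ₂ = (-1.60×10^-6) + (2.10×10^-6) = 5.00×10^-7 C/m.
By Gauss's law (flux through the curved wall only), E·2πrL = λ_enc L/ε₀.
E = 2k|λ_enc|/r = 2(8.99×10^9)(5.00e-7)/(0.0855) = 1.05×10^5 N/C.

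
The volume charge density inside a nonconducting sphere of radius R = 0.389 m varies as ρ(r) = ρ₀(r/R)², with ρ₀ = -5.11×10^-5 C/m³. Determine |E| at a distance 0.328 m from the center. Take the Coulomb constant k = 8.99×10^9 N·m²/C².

Take a concentric spherical Gaussian surface of radius r = 0.328 m (r < R).
Integrate the density: Q_enc = 4π ∫₀^r ρ₀(r'/R)^2 r'² dr' = 4πρ₀ r^5/(5·R²) = -3.222e-6 C.
Gauss's law: E·4πr² = Q_enc/ε₀.
E = k|Q_enc|/r² = (8.99×10^9)(3.222×10^-6)/(0.328)² = 2.69e5 N/C.

|E| ≈ 2.69e5 N/C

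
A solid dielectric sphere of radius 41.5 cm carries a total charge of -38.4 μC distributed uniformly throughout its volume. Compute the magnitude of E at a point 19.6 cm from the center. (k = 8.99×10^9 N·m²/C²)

Use a concentric Gaussian sphere at r = 19.6 cm (r < R).
For a uniform sphere the enclosed fraction is (r/R)³, so Q_enc = (-38.4 μC)(0.196/0.415)³ = -4.045e-6 C.
Gauss's law: E·4πr² = Q_enc/ε₀.
E = k|Q_enc|/r² = (8.99×10^9)(4.045×10^-6)/(0.196)² = 9.47×10^5 N/C.

|E| ≈ 9.47×10^5 V/m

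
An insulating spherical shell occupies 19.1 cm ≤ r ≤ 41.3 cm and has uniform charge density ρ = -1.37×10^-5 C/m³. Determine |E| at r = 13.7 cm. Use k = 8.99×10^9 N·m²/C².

|E| = 0 V/m

Symmetry ⇒ E = E(r) r̂. Gaussian sphere of radius r = 13.7 cm (r < 19.1 cm, inside the empty cavity).
Q_enc = 0 (all charge lies at larger r); Gauss's law gives E = 0.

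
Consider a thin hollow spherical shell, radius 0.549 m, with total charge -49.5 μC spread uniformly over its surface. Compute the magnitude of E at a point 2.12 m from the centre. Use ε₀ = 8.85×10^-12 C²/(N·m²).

Use a concentric Gaussian sphere at r = 2.12 m (r > 0.549 m).
The entire shell is enclosed: Q_enc = -4.95e-5 C.
Gauss's law: E·4πr² = Q_enc/ε₀.
E = |Q_enc|/(4πε₀r²) = (4.95e-5)/(4π·8.85×10^-12·(2.12)²) = 9.90×10^4 N/C.

E = 9.90×10^4 N/C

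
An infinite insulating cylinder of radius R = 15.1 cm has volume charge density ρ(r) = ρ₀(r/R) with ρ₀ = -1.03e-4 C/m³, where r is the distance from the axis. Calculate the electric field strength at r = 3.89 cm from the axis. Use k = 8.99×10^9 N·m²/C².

Coaxial Gaussian cylinder, radius r = 3.89 cm, length L (r < R).
λ_enc = ∫₀^r ρ(r')·2πr' dr' = (2πρ₀/R)·r^3/3 = -8.409×10^-8 C/m.
Since E is radial and uniform over the curved surface, Φ = E·2πrL = Q_enc/ε₀ = λ_enc L/ε₀.
E = 2k|λ_enc|/r = 2(8.99×10^9)(8.409e-8)/(0.0389) = 3.89e4 N/C.

E ≈ 3.89×10^4 N/C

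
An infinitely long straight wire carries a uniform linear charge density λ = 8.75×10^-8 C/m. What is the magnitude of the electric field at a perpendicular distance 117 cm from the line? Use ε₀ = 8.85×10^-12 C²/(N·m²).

By cylindrical symmetry E is radial; use a coaxial Gaussian cylinder of radius 117 cm and length L.
Q_enc = λL, so λ_enc = 8.75×10^-8 C/m.
By Gauss's law (flux through the curved wall only), E·2πrL = λ_enc L/ε₀.
E = |λ_enc|/(2πε₀r) = (8.75×10^-8)/(2π·8.85×10^-12·1.17) = 1.34×10^3 N/C.

E = 1.34×10^3 V/m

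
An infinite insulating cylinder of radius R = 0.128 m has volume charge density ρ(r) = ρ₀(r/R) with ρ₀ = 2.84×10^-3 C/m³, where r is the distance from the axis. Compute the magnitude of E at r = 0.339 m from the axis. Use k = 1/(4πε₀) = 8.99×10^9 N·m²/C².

5.17e6 N/C

By cylindrical symmetry E is radial; use a coaxial Gaussian cylinder of radius 0.339 m and length L (r > R, full charge per length enclosed).
λ_enc = 2π ∫₀^R ρ₀(r'/R)^1 r' dr' = 2πρ₀R²/3 = 9.745×10^-5 C/m.
Gauss's law: E·2πrL = λ_enc L/ε₀.
E = 2k|λ_enc|/r = 2(8.99×10^9)(9.745e-5)/(0.339) = 5.17e6 N/C.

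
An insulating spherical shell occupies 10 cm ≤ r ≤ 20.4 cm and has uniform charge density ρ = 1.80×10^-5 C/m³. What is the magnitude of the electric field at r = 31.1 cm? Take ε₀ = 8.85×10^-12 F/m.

By spherical symmetry E is radial; choose a Gaussian sphere of radius r = 31.1 cm (r > 20.4 cm, enclosing the whole shell).
Q_enc = ρ·(4π/3)(b³ − a³) = (1.80×10^-5)·(4π/3)·((0.204)³ − (0.1)³) = 5.647×10^-7 C.
By Gauss's law, ∮E·dA = E·4πr² = Q_enc/ε₀.
E = |Q_enc|/(4πε₀r²) = (5.647e-7)/(4π·8.85×10^-12·(0.311)²) = 5.25e4 N/C.

|E| ≈ 5.25×10^4 N/C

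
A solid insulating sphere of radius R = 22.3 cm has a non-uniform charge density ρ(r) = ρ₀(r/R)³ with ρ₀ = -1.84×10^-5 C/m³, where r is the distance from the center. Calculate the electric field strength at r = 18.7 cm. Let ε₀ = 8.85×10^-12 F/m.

Take a concentric spherical Gaussian surface of radius r = 18.7 cm (r < R).
Integrate the density: Q_enc = 4π ∫₀^r ρ₀(r'/R)^3 r'² dr' = 4πρ₀ r^6/(6·R³) = -1.486×10^-7 C.
Gauss's law: E·4πr² = Q_enc/ε₀.
E = |Q_enc|/(4πε₀r²) = (1.486e-7)/(4π·8.85×10^-12·(0.187)²) = 3.82×10^4 N/C.

3.82×10^4 N/C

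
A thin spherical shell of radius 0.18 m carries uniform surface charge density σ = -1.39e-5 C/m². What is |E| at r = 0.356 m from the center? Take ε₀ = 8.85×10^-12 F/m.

|E| ≈ 4.02×10^5 N/C

Symmetry ⇒ E = E(r) r̂. Gaussian sphere of radius r = 0.356 m (r > 0.18 m).
The entire shell is enclosed: Q_enc = σ·4πR² = (-1.39e-5)·4π·(0.18)² = -5.659×10^-6 C.
Gauss's law: E·4πr² = Q_enc/ε₀.
E = |Q_enc|/(4πε₀r²) = (5.659e-6)/(4π·8.85×10^-12·(0.356)²) = 4.02×10^5 N/C.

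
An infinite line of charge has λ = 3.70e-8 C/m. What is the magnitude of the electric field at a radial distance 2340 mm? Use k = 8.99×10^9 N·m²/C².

284 N/C

By cylindrical symmetry E is radial; use a coaxial Gaussian cylinder of radius 2340 mm and length L.
Q_enc = λL, so λ_enc = 3.70×10^-8 C/m.
Gauss's law: E·2πrL = λ_enc L/ε₀.
E = 2k|λ_enc|/r = 2(8.99×10^9)(3.70×10^-8)/(2.34) = 284 N/C.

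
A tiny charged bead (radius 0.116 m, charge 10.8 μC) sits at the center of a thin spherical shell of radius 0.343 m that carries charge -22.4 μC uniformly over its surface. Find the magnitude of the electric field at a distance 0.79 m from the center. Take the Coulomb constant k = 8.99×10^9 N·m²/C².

|E| = 1.67×10^5 N/C

Use a concentric Gaussian sphere at r = 0.79 m (r > 0.343 m, enclosing both).
Q_enc = (10.8 μC) + (-22.4 μC) = -1.16e-5 C.
Since E is radial and uniform over the Gaussian sphere, Φ = E·4πr² = Q_enc/ε₀.
E = k|Q_enc|/r² = (8.99×10^9)(1.16e-5)/(0.79)² = 1.67×10^5 N/C.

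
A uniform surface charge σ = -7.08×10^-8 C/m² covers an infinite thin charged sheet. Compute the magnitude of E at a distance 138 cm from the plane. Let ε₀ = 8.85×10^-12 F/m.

4.00×10^3 N/C

The symmetry is planar: E is normal to the sheet and the same magnitude on both sides. Take a pillbox straddling the sheet with end-cap area A.
Only the two end caps contribute flux: Φ = 2EA. With Q_enc = σA, Gauss's law gives E = |σ|/(2ε₀).
E = |σ|/(2ε₀) = (7.08e-8)/(2·8.85×10^-12) = 4.00×10^3 N/C.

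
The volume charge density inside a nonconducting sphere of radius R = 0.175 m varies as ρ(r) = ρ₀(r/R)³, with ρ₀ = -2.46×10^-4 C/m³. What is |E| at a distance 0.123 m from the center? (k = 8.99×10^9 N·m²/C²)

By spherical symmetry E is radial; choose a Gaussian sphere of radius r = 0.123 m (r < R).
Q_enc = ∫₀^r ρ(r')·4πr'² dr' = (4πρ₀/R³) ∫₀^r r'^5 dr' = 4πρ₀ r^6/(6·R³) = -3.329e-7 C.
Applying ∮E·dA = Q_enc/ε₀ with Φ = E(4πr²):
E = k|Q_enc|/r² = (8.99×10^9)(3.329e-7)/(0.123)² = 1.98×10^5 N/C.

E = 1.98×10^5 V/m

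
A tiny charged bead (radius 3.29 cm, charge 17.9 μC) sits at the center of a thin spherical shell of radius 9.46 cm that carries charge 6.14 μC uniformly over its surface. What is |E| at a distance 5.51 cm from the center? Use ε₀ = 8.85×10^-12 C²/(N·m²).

By spherical symmetry E is radial; choose a Gaussian sphere of radius r = 5.51 cm (between the bodies, 3.29 cm < r < 9.46 cm).
The shell at 9.46 cm lies outside the Gaussian surface, so Q_enc = 17.9 μC = 1.79×10^-5 C.
Applying ∮E·dA = Q_enc/ε₀ with Φ = E(4πr²):
E = |Q_enc|/(4πε₀r²) = (1.79×10^-5)/(4π·8.85×10^-12·(0.0551)²) = 5.30e7 N/C.

|E| ≈ 5.30×10^7 N/C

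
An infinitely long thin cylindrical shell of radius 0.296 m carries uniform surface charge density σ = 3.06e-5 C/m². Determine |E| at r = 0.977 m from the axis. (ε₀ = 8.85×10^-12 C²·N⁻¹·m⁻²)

E ≈ 1.05×10^6 N/C

Take a coaxial cylindrical Gaussian surface of radius r = 0.977 m and length L (r > 0.296 m).
The whole shell is enclosed: λ_enc = σ·2πR = (3.06e-5)·2π·(0.296) = 5.691×10^-5 C/m.
Applying ∮E·dA = Q_enc/ε₀ with the end caps contributing no flux:
E = |λ_enc|/(2πε₀r) = (5.691×10^-5)/(2π·8.85×10^-12·0.977) = 1.05×10^6 N/C.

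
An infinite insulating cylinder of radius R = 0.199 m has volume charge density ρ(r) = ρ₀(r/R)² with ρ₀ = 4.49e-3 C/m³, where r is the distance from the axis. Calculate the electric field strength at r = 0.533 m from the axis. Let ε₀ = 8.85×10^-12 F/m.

|E| = 9.42×10^6 V/m

Choose a coaxial cylinder of radius r = 0.533 m (arbitrary length L) as the Gaussian surface (r > R, full charge per length enclosed).
λ_enc = 2π ∫₀^R ρ₀(r'/R)^2 r' dr' = 2πρ₀R²/4 = 2.793×10^-4 C/m.
Applying ∮E·dA = Q_enc/ε₀ with the end caps contributing no flux:
E = |λ_enc|/(2πε₀r) = (2.793×10^-4)/(2π·8.85×10^-12·0.533) = 9.42×10^6 N/C.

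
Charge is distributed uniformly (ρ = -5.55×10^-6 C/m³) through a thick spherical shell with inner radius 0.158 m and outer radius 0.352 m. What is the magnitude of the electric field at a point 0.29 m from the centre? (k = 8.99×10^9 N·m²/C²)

5.08×10^4 V/m

Symmetry ⇒ E = E(r) r̂. Gaussian sphere of radius r = 0.29 m (within the shell material, 0.158 m < r < 0.352 m).
Enclosed charge is the volume from a to r: Q_enc = (4π/3)ρ(r³ − a³) = -4.753e-7 C.
Applying ∮E·dA = Q_enc/ε₀ with Φ = E(4πr²):
E = k|Q_enc|/r² = (8.99×10^9)(4.753×10^-7)/(0.29)² = 5.08×10^4 N/C.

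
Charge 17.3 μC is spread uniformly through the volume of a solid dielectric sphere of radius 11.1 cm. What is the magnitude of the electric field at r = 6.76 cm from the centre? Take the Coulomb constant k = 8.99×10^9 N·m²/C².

|E| ≈ 7.69×10^6 V/m

Symmetry ⇒ E = E(r) r̂. Gaussian sphere of radius r = 6.76 cm (r < R).
For a uniform sphere the enclosed fraction is (r/R)³, so Q_enc = (17.3 μC)(0.0676/0.111)³ = 3.908×10^-6 C.
Since E is radial and uniform over the Gaussian sphere, Φ = E·4πr² = Q_enc/ε₀.
E = k|Q_enc|/r² = (8.99×10^9)(3.908×10^-6)/(0.0676)² = 7.69e6 N/C.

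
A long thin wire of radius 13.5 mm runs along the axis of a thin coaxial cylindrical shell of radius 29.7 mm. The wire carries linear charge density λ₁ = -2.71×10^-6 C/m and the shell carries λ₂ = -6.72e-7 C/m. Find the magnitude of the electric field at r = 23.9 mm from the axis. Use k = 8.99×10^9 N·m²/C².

E ≈ 2.04×10^6 N/C

Take a coaxial cylindrical Gaussian surface of radius r = 23.9 mm and length L (between the conductors, 13.5 mm < r < 29.7 mm).
Only the inner wire is enclosed; the outer shell contributes nothing inside itself. λ_enc = λ₁ = -2.71×10^-6 C/m.
Gauss's law: E·2πrL = λ_enc L/ε₀.
E = 2k|λ_enc|/r = 2(8.99×10^9)(2.71e-6)/(0.0239) = 2.04e6 N/C.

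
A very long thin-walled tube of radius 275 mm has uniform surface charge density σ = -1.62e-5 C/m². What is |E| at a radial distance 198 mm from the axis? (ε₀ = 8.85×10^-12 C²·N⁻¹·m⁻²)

By cylindrical symmetry E is radial; use a coaxial Gaussian cylinder of radius 198 mm and length L (r < 275 mm, inside the shell).
All the surface charge lies outside this cylinder: Q_enc = 0, hence E = 0.

E = 0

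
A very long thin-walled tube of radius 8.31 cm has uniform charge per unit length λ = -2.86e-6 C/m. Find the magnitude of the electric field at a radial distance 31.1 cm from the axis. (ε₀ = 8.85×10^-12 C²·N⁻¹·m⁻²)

By cylindrical symmetry E is radial; use a coaxial Gaussian cylinder of radius 31.1 cm and length L (r > 8.31 cm).
The full line charge is enclosed: λ_enc = -2.86e-6 C/m.
Since E is radial and uniform over the curved surface, Φ = E·2πrL = Q_enc/ε₀ = λ_enc L/ε₀.
E = |λ_enc|/(2πε₀r) = (2.86×10^-6)/(2π·8.85×10^-12·0.311) = 1.65e5 N/C.

1.65×10^5 N/C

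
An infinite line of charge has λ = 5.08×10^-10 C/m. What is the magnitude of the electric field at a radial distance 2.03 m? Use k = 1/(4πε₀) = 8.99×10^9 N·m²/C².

E = 4.5 N/C

Coaxial Gaussian cylinder, radius r = 2.03 m, length L.
Q_enc = λL, so λ_enc = 5.08e-10 C/m.
Applying ∮E·dA = Q_enc/ε₀ with the end caps contributing no flux:
E = 2k|λ_enc|/r = 2(8.99×10^9)(5.08×10^-10)/(2.03) = 4.5 N/C.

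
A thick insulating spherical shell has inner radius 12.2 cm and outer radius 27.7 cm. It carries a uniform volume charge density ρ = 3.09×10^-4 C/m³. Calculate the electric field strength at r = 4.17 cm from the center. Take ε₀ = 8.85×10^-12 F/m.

E = 0

Symmetry ⇒ E = E(r) r̂. Gaussian sphere of radius r = 4.17 cm (r < 12.2 cm, inside the empty cavity).
Q_enc = 0 (all charge lies at larger r); Gauss's law gives E = 0.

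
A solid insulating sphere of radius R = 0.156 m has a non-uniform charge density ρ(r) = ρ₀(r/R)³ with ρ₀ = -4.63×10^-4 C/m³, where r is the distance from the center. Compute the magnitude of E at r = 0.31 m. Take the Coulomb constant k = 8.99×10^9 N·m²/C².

|E| = 3.44×10^5 V/m

Take a concentric spherical Gaussian surface of radius r = 0.31 m (r > R, all charge enclosed).
Q_enc = 4π ∫₀^R ρ₀(r'/R)^3 r'² dr' = 4πρ₀R³/6 = -3.681×10^-6 C.
Since E is radial and uniform over the Gaussian sphere, Φ = E·4πr² = Q_enc/ε₀.
E = k|Q_enc|/r² = (8.99×10^9)(3.681×10^-6)/(0.31)² = 3.44e5 N/C.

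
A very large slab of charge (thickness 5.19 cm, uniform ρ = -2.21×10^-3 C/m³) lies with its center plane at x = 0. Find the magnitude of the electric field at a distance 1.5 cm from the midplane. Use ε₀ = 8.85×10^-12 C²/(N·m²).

By symmetry E is perpendicular to the slab. A Gaussian pillbox from −1.5 cm to +1.5 cm (face area A) lies entirely within the slab.
Q_enc = ρ·(2x)·A and flux = 2EA, so 2EA = 2ρxA/ε₀ ⇒ E = |ρ|x/ε₀.
E = (2.21e-3)(0.015)/(8.85×10^-12) = 3.75e6 N/C.

|E| = 3.75e6 N/C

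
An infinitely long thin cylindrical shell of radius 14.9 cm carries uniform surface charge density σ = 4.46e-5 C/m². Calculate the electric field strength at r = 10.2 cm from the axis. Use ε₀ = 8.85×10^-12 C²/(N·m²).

Coaxial Gaussian cylinder, radius r = 10.2 cm, length L (r < 14.9 cm, inside the shell).
All the surface charge lies outside this cylinder: Q_enc = 0, hence E = 0.

E = 0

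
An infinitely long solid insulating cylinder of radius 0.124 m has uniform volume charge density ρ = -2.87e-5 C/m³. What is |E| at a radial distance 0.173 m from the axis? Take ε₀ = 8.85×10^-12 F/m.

Coaxial Gaussian cylinder, radius r = 0.173 m, length L (r > 0.124 m, full cross-section enclosed).
λ_enc = ρ·πR² = (-2.87×10^-5)π(0.124)² = -1.386e-6 C/m.
Since E is radial and uniform over the curved surface, Φ = E·2πrL = Q_enc/ε₀ = λ_enc L/ε₀.
E = |λ_enc|/(2πε₀r) = (1.386e-6)/(2π·8.85×10^-12·0.173) = 1.44×10^5 N/C.

|E| = 1.44×10^5 N/C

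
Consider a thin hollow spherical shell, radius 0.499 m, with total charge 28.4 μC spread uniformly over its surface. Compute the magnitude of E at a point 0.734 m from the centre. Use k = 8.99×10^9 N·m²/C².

4.74×10^5 N/C

Take a concentric spherical Gaussian surface of radius r = 0.734 m (r > 0.499 m).
The entire shell is enclosed: Q_enc = 2.84e-5 C.
Since E is radial and uniform over the Gaussian sphere, Φ = E·4πr² = Q_enc/ε₀.
E = k|Q_enc|/r² = (8.99×10^9)(2.84×10^-5)/(0.734)² = 4.74e5 N/C.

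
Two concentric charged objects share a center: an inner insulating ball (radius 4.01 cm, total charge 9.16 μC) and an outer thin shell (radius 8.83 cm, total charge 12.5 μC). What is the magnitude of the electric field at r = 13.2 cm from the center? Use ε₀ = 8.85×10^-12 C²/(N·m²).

Use a concentric Gaussian sphere at r = 13.2 cm (r > 8.83 cm, enclosing both).
Q_enc = (9.16 μC) + (12.5 μC) = 2.166e-5 C.
Applying ∮E·dA = Q_enc/ε₀ with Φ = E(4πr²):
E = |Q_enc|/(4πε₀r²) = (2.166e-5)/(4π·8.85×10^-12·(0.132)²) = 1.12×10^7 N/C.

E ≈ 1.12e7 V/m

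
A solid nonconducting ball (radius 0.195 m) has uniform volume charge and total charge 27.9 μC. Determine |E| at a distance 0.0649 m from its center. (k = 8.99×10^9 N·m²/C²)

2.20e6 V/m

Use a concentric Gaussian sphere at r = 0.0649 m (r < R).
Only the charge within r is enclosed: Q_enc = Q·(r/R)³ = (27.9 μC)·(0.0649 m/0.195 m)³ = 1.029e-6 C.
By Gauss's law, ∮E·dA = E·4πr² = Q_enc/ε₀.
E = k|Q_enc|/r² = (8.99×10^9)(1.029e-6)/(0.0649)² = 2.20e6 N/C.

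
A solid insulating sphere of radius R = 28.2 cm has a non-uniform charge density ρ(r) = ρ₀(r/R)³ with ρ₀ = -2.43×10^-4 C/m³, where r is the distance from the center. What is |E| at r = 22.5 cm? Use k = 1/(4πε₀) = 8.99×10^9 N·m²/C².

|E| ≈ 5.23×10^5 N/C

Take a concentric spherical Gaussian surface of radius r = 22.5 cm (r < R).
Integrate the density: Q_enc = 4π ∫₀^r ρ₀(r'/R)^3 r'² dr' = 4πρ₀ r^6/(6·R³) = -2.945×10^-6 C.
Gauss's law: E·4πr² = Q_enc/ε₀.
E = k|Q_enc|/r² = (8.99×10^9)(2.945×10^-6)/(0.225)² = 5.23e5 N/C.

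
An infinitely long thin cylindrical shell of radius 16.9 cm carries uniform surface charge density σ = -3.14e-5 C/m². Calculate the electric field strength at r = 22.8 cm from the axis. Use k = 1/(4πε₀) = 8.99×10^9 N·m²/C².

2.63×10^6 N/C

Coaxial Gaussian cylinder, radius r = 22.8 cm, length L (r > 16.9 cm).
The whole shell is enclosed: λ_enc = σ·2πR = (-3.14×10^-5)·2π·(0.169) = -3.334×10^-5 C/m.
Applying ∮E·dA = Q_enc/ε₀ with the end caps contributing no flux:
E = 2k|λ_enc|/r = 2(8.99×10^9)(3.334×10^-5)/(0.228) = 2.63e6 N/C.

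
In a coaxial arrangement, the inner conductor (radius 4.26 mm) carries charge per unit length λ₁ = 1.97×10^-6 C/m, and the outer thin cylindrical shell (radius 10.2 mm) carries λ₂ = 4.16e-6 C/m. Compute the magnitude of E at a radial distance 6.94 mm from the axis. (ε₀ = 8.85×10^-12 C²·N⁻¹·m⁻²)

E ≈ 5.10×10^6 N/C

Choose a coaxial cylinder of radius r = 6.94 mm (arbitrary length L) as the Gaussian surface (between the conductors, 4.26 mm < r < 10.2 mm).
The shell at 10.2 mm lies outside the Gaussian surface, so λ_enc = λ₁ = 1.97×10^-6 C/m.
Gauss's law: E·2πrL = λ_enc L/ε₀.
E = |λ_enc|/(2πε₀r) = (1.97e-6)/(2π·8.85×10^-12·0.00694) = 5.10×10^6 N/C.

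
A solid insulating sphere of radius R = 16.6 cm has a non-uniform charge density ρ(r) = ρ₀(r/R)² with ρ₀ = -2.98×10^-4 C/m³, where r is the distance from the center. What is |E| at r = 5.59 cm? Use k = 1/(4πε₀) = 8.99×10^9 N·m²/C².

By spherical symmetry E is radial; choose a Gaussian sphere of radius r = 5.59 cm (r < R).
Q_enc = ∫₀^r ρ(r')·4πr'² dr' = (4πρ₀/R²) ∫₀^r r'^4 dr' = 4πρ₀ r^5/(5·R²) = -1.484×10^-8 C.
Gauss's law: E·4πr² = Q_enc/ε₀.
E = k|Q_enc|/r² = (8.99×10^9)(1.484×10^-8)/(0.0559)² = 4.27×10^4 N/C.

|E| = 4.27×10^4 V/m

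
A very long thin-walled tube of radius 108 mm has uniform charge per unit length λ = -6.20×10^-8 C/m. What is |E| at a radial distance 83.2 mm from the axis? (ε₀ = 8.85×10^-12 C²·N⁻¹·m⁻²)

E = 0 (no enclosed charge)

By cylindrical symmetry E is radial; use a coaxial Gaussian cylinder of radius 83.2 mm and length L (r < 108 mm, inside the shell).
No charge is enclosed, so Gauss's law gives E·2πrL = 0 ⇒ E = 0.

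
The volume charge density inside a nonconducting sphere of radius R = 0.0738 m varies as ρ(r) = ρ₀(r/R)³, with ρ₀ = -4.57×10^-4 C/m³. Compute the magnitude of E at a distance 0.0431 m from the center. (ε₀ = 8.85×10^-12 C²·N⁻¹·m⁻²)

7.39×10^4 V/m

Take a concentric spherical Gaussian surface of radius r = 0.0431 m (r < R).
Q_enc = ∫₀^r ρ(r')·4πr'² dr' = (4πρ₀/R³) ∫₀^r r'^5 dr' = 4πρ₀ r^6/(6·R³) = -1.526×10^-8 C.
Applying ∮E·dA = Q_enc/ε₀ with Φ = E(4πr²):
E = |Q_enc|/(4πε₀r²) = (1.526e-8)/(4π·8.85×10^-12·(0.0431)²) = 7.39×10^4 N/C.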